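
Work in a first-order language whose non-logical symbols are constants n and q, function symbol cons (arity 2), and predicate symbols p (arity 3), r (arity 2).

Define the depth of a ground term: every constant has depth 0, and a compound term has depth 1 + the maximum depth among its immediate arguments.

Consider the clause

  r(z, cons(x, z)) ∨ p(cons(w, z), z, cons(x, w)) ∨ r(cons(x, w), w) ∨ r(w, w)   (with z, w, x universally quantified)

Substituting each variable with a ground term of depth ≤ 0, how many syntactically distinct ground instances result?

Ground terms of depth ≤ 0:
  If N_k denotes the number of depth-≤k ground terms, the 2 constants give N_0 = 2, and each function symbol of arity r contributes N_{k-1}^r new terms at level k: N_k = 2 + N_{k-1}^2.
  N_0 = 2
  Explicitly: n, q.
So there are 2 ground terms available for substitution.
The body mentions every one of the 3 quantified variables; since ground terms form a free algebra, no two substitutions collapse to the same formula.
Number of ground instances = 2^3 = 8.

8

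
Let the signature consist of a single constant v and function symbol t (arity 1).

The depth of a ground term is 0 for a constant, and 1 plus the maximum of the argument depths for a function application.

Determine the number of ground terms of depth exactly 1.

Let N_k count ground terms of depth at most k. Each non-constant term of depth ≤ k is some function symbol applied to depth-≤(k−1) arguments, giving N_k = 1 + N_{k-1}.
N_0 = 1
N_1 = 1 + 1 = 2
Terms of depth exactly 1: N_1 − N_0 = 2 − 1 = 1.

1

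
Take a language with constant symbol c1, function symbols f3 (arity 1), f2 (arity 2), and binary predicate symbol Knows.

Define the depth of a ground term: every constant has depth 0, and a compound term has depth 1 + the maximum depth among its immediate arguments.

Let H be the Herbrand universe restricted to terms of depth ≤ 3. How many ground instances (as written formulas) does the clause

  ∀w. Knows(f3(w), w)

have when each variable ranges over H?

183

Ground terms of depth ≤ 3:
  Let N_k = |{terms of depth ≤ k}|. Then N_0 = 1 and N_k = 1 + N_{k-1} + N_{k-1}^2 for k ≥ 1 (one summand per function symbol, arity giving the exponent).
  N_0 = 1
  N_1 = 1 + 1 + 1^2 = 3
  N_2 = 1 + 3 + 3^2 = 13
  N_3 = 1 + 13 + 13^2 = 183
So there are 183 ground terms available for substitution.
The variable w ranges independently over the available ground terms, and distinct assignments produce distinct instances.
Number of ground instances = 183.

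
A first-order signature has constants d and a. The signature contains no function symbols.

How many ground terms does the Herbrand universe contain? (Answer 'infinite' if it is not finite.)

There are no function symbols, so every ground term is one of the 2 constants.
The Herbrand universe is {d, a}, which is finite with 2 elements.

2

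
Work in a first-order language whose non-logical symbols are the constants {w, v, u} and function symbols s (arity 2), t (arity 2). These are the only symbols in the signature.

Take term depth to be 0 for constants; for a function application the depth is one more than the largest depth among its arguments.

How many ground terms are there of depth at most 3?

Write N_k for the number of ground terms of depth ≤ k. A term of depth ≤ k is either a constant or a function symbol applied to arguments of depth ≤ k−1, so N_k = 3 + N_{k-1}^2 + N_{k-1}^2.
N_0 = 3
N_1 = 3 + 3^2 + 3^2 = 21
N_2 = 3 + 21^2 + 21^2 = 885
N_3 = 3 + 885^2 + 885^2 = 1566453

1566453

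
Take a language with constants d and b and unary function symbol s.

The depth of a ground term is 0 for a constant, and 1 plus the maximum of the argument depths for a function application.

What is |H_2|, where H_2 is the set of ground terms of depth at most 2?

6

Let N_k count ground terms of depth at most k. Each non-constant term of depth ≤ k is some function symbol applied to depth-≤(k−1) arguments, giving N_k = 2 + N_{k-1}.
N_0 = 2
N_1 = 2 + 2 = 4
N_2 = 2 + 4 = 6
Explicitly: d, b, s(d), s(b), s(s(d)), s(s(b)).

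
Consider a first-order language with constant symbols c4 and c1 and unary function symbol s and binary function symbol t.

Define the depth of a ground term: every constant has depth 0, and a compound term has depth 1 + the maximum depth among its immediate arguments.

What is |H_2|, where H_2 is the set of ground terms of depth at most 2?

Write N_k for the number of ground terms of depth ≤ k. A term of depth ≤ k is either a constant or a function symbol applied to arguments of depth ≤ k−1, so N_k = 2 + N_{k-1} + N_{k-1}^2.
N_0 = 2
N_1 = 2 + 2 + 2^2 = 8
N_2 = 2 + 8 + 8^2 = 74

74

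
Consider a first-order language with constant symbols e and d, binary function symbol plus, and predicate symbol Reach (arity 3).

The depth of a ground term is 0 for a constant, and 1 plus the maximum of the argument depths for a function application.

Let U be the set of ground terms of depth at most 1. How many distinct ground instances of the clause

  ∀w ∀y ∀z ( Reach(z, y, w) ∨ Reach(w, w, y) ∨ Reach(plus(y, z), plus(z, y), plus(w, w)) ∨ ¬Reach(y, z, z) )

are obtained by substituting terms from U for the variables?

Ground terms of depth ≤ 1:
  If N_k denotes the number of depth-≤k ground terms, the 2 constants give N_0 = 2, and each function symbol of arity r contributes N_{k-1}^r new terms at level k: N_k = 2 + N_{k-1}^2.
  N_0 = 2
  N_1 = 2 + 2^2 = 6
  Explicitly: e, d, plus(e, e), plus(e, d), plus(d, e), plus(d, d).
So there are 6 ground terms available for substitution.
There are 3 variables to instantiate (w, y, z), each occurring in at least one literal, so different choices give different ground instances.
Number of ground instances = 6^3 = 216.

216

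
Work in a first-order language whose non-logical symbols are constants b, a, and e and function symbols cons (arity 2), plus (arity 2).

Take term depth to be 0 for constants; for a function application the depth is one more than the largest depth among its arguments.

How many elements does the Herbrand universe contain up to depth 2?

885

Let N_k count ground terms of depth at most k. Each non-constant term of depth ≤ k is some function symbol applied to depth-≤(k−1) arguments, giving N_k = 3 + N_{k-1}^2 + N_{k-1}^2.
N_0 = 3
N_1 = 3 + 3^2 + 3^2 = 21
N_2 = 3 + 21^2 + 21^2 = 885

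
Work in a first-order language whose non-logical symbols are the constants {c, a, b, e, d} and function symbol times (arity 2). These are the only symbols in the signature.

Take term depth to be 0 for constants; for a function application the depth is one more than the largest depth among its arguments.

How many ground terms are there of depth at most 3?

If N_k denotes the number of depth-≤k ground terms, the 5 constants give N_0 = 5, and each function symbol of arity r contributes N_{k-1}^r new terms at level k: N_k = 5 + N_{k-1}^2.
N_0 = 5
N_1 = 5 + 5^2 = 30
N_2 = 5 + 30^2 = 905
N_3 = 5 + 905^2 = 819030

819030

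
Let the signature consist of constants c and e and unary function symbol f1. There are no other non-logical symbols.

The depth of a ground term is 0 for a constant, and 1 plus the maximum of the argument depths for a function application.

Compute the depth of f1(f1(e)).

depth(f1(e)) = 1 + depth(e) = 1 + 0 = 1
depth(f1(f1(e))) = 1 + depth(f1(e)) = 1 + 1 = 2

2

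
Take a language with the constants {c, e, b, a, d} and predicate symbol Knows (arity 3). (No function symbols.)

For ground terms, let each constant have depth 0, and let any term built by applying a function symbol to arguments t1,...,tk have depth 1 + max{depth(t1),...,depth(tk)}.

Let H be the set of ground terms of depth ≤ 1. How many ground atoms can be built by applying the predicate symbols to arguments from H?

First count ground terms of depth ≤ 1.
With no function symbols every ground term is a constant, so there are exactly 5 ground terms at every depth bound.
N_0 = 5
N_1 = 5
So |H| = 5.
Each predicate of arity r yields |H|^r ground atoms (one per choice of an r-tuple from H):
  Knows: 5^3 = 125
Total ground atoms: 125.

125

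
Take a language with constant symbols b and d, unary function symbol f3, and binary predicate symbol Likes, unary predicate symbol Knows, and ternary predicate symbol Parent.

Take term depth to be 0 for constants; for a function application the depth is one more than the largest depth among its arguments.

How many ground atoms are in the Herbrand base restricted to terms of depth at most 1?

84

First count ground terms of depth ≤ 1.
Write N_k for the number of ground terms of depth ≤ k. A term of depth ≤ k is either a constant or a function symbol applied to arguments of depth ≤ k−1, so N_k = 2 + N_{k-1}.
N_0 = 2
N_1 = 2 + 2 = 4
Explicitly: b, d, f3(b), f3(d).
So |H| = 4.
For each predicate symbol, the number of ground atoms is |H| raised to its arity; summing:
  Likes: 4^2 = 16;  Knows: 4;  Parent: 4^3 = 64
Total ground atoms: 16 + 4 + 64 = 84.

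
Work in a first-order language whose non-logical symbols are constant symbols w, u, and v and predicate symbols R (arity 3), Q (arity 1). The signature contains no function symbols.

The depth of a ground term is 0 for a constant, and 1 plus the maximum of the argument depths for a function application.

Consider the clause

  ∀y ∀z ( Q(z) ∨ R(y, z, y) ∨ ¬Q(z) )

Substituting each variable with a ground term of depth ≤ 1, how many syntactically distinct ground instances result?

9

Ground terms of depth ≤ 1:
  With no function symbols every ground term is a constant, so there are exactly 3 ground terms at every depth bound.
  N_0 = 3
  N_1 = 3
So there are 3 ground terms available for substitution.
Each of y, z ranges independently over the available ground terms, and distinct assignments produce distinct instances.
Number of ground instances = 3^2 = 9.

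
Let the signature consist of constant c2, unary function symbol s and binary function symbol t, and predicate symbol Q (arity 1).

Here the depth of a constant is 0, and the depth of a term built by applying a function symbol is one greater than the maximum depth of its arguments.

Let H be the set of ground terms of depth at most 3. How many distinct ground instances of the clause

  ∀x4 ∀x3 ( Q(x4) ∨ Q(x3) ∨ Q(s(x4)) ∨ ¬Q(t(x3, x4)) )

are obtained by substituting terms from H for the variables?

Ground terms of depth ≤ 3:
  Let N_k = |{terms of depth ≤ k}|. Then N_0 = 1 and N_k = 1 + N_{k-1} + N_{k-1}^2 for k ≥ 1 (one summand per function symbol, arity giving the exponent).
  N_0 = 1
  N_1 = 1 + 1 + 1^2 = 3
  N_2 = 1 + 3 + 3^2 = 13
  N_3 = 1 + 13 + 13^2 = 183
So there are 183 ground terms available for substitution.
There are 2 variables to instantiate (x4, x3), each occurring in at least one literal, so different choices give different ground instances.
Number of ground instances = 183^2 = 33489.

33489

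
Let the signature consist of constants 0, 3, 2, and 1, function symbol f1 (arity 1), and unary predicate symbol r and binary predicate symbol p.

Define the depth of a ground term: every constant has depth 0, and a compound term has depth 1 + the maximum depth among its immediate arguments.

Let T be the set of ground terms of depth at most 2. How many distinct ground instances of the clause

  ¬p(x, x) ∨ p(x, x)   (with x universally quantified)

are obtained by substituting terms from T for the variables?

Ground terms of depth ≤ 2:
  Count level by level. With function symbols f1/1, the terms of depth ≤ k are the 4 constants together with each function applied to depth-≤(k−1) tuples, so N_k = 4 + N_{k-1}.
  N_0 = 4
  N_1 = 4 + 4 = 8
  N_2 = 4 + 8 = 12
  Explicitly: 0, 3, 2, 1, f1(0), f1(3), f1(2), f1(1), f1(f1(0)), f1(f1(3)), f1(f1(2)), f1(f1(1)).
So there are 12 ground terms available for substitution.
The body mentions the single quantified variable x; since ground terms form a free algebra, no two substitutions collapse to the same formula.
Number of ground instances = 12.

12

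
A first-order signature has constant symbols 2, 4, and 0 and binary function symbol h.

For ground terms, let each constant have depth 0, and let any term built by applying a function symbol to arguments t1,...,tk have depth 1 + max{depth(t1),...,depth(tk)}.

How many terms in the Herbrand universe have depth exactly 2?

Let N_k count ground terms of depth at most k. Each non-constant term of depth ≤ k is some function symbol applied to depth-≤(k−1) arguments, giving N_k = 3 + N_{k-1}^2.
N_0 = 3
N_1 = 3 + 3^2 = 12
N_2 = 3 + 12^2 = 147
Terms of depth exactly 2: N_2 − N_1 = 147 − 12 = 135.

135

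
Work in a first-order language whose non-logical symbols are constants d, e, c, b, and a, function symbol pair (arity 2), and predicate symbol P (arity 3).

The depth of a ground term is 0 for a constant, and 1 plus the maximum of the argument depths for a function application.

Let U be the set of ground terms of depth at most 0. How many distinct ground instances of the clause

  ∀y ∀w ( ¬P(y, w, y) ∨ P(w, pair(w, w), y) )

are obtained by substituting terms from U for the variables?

Ground terms of depth ≤ 0:
  Count level by level. With function symbols pair/2, the terms of depth ≤ k are the 5 constants together with each function applied to depth-≤(k−1) tuples, so N_k = 5 + N_{k-1}^2.
  N_0 = 5
So there are 5 ground terms available for substitution.
Each of y, w ranges independently over the available ground terms, and distinct assignments produce distinct instances.
Number of ground instances = 5^2 = 25.

25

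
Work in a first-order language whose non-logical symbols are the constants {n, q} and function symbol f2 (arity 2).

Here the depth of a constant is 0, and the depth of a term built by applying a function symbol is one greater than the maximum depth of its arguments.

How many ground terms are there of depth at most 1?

6

If N_k denotes the number of depth-≤k ground terms, the 2 constants give N_0 = 2, and each function symbol of arity r contributes N_{k-1}^r new terms at level k: N_k = 2 + N_{k-1}^2.
N_0 = 2
N_1 = 2 + 2^2 = 6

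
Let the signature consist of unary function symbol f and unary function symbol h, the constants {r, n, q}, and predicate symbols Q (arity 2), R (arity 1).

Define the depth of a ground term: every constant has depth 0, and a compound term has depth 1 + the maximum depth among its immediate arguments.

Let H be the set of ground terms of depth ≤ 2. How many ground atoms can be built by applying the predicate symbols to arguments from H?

462

First count ground terms of depth ≤ 2.
Count level by level. With function symbols f/1, h/1, the terms of depth ≤ k are the 3 constants together with each function applied to depth-≤(k−1) tuples, so N_k = 3 + N_{k-1} + N_{k-1}.
N_0 = 3
N_1 = 3 + 3 + 3 = 9
N_2 = 3 + 9 + 9 = 21
So |H| = 21.
A ground atom is a predicate applied to a tuple of terms from H, so the count is the sum over predicates of |H|^arity:
  Q: 21^2 = 441;  R: 21
Total ground atoms: 441 + 21 = 462.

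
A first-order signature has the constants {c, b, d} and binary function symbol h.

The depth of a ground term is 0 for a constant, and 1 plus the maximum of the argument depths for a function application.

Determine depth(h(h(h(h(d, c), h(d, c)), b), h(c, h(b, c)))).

depth(h(d, c)) = 1 + max(0, 0) = 1
depth(h(h(d, c), h(d, c))) = 1 + max(1, 1) = 2
depth(h(h(h(d, c), h(d, c)), b)) = 1 + max(2, 0) = 3
depth(h(b, c)) = 1 + max(0, 0) = 1
depth(h(c, h(b, c))) = 1 + max(0, 1) = 2
depth(h(h(h(h(d, c), h(d, c)), b), h(c, h(b, c)))) = 1 + max(3, 2) = 4

4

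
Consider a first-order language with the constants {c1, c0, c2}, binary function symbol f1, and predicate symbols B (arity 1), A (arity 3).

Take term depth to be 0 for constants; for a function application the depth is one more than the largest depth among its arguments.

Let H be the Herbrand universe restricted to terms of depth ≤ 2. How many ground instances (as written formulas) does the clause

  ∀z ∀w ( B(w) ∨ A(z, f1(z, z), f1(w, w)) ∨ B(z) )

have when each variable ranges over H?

Ground terms of depth ≤ 2:
  Let N_k count ground terms of depth at most k. Each non-constant term of depth ≤ k is some function symbol applied to depth-≤(k−1) arguments, giving N_k = 3 + N_{k-1}^2.
  N_0 = 3
  N_1 = 3 + 3^2 = 12
  N_2 = 3 + 12^2 = 147
So there are 147 ground terms available for substitution.
The clause has 2 distinct variables (z, w), each appearing in the body. In the free term algebra distinct substitutions yield syntactically distinct ground instances.
Number of ground instances = 147^2 = 21609.

21609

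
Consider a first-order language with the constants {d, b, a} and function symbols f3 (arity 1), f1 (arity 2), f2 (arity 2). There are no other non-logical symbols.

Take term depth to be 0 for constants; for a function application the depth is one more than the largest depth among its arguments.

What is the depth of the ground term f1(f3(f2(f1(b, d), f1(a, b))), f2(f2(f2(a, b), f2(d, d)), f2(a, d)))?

depth(f1(b, d)) = 1 + max(0, 0) = 1
depth(f1(a, b)) = 1 + max(0, 0) = 1
depth(f2(f1(b, d), f1(a, b))) = 1 + max(1, 1) = 2
depth(f3(f2(f1(b, d), f1(a, b)))) = 1 + depth(f2(f1(b, d), f1(a, b))) = 1 + 2 = 3
depth(f2(a, b)) = 1 + max(0, 0) = 1
depth(f2(d, d)) = 1 + max(0, 0) = 1
depth(f2(f2(a, b), f2(d, d))) = 1 + max(1, 1) = 2
depth(f2(a, d)) = 1 + max(0, 0) = 1
depth(f2(f2(f2(a, b), f2(d, d)), f2(a, d))) = 1 + max(2, 1) = 3
depth(f1(f3(f2(f1(b, d), f1(a, b))), f2(f2(f2(a, b), f2(d, d)), f2(a, d)))) = 1 + max(3, 3) = 4

4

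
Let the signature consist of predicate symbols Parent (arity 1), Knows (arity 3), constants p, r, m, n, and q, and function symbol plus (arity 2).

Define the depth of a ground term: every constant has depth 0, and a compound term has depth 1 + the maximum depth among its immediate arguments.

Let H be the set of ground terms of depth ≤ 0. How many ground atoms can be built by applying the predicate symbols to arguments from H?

First count ground terms of depth ≤ 0.
Count level by level. With function symbols plus/2, the terms of depth ≤ k are the 5 constants together with each function applied to depth-≤(k−1) tuples, so N_k = 5 + N_{k-1}^2.
N_0 = 5
So |H| = 5.
A ground atom is a predicate applied to a tuple of terms from H, so the count is the sum over predicates of |H|^arity:
  Parent: 5;  Knows: 5^3 = 125
Total ground atoms: 5 + 125 = 130.

130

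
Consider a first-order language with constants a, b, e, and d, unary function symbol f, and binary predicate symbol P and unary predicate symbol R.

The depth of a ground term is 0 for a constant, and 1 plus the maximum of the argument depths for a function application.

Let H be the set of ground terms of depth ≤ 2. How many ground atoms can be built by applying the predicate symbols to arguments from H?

First count ground terms of depth ≤ 2.
Count level by level. With function symbols f/1, the terms of depth ≤ k are the 4 constants together with each function applied to depth-≤(k−1) tuples, so N_k = 4 + N_{k-1}.
N_0 = 4
N_1 = 4 + 4 = 8
N_2 = 4 + 8 = 12
Explicitly: a, b, e, d, f(a), f(b), f(e), f(d), f(f(a)), f(f(b)), f(f(e)), f(f(d)).
So |H| = 12.
Each predicate of arity r yields |H|^r ground atoms (one per choice of an r-tuple from H):
  P: 12^2 = 144;  R: 12
Total ground atoms: 144 + 12 = 156.

156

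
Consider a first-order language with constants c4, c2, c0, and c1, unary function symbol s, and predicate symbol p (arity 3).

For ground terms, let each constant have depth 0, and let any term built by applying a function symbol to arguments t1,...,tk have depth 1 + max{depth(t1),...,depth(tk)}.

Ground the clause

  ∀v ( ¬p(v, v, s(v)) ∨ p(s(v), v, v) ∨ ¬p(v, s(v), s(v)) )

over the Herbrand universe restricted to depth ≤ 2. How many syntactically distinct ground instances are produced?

12

Ground terms of depth ≤ 2:
  Count level by level. With function symbols s/1, the terms of depth ≤ k are the 4 constants together with each function applied to depth-≤(k−1) tuples, so N_k = 4 + N_{k-1}.
  N_0 = 4
  N_1 = 4 + 4 = 8
  N_2 = 4 + 8 = 12
  Explicitly: c4, c2, c0, c1, s(c4), s(c2), s(c0), s(c1), s(s(c4)), s(s(c2)), s(s(c0)), s(s(c1)).
So there are 12 ground terms available for substitution.
The variable v ranges independently over the available ground terms, and distinct assignments produce distinct instances.
Number of ground instances = 12.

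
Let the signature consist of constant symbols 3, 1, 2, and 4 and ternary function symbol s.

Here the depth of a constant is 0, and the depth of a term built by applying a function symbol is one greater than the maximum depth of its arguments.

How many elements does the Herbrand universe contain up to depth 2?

Let N_k count ground terms of depth at most k. Each non-constant term of depth ≤ k is some function symbol applied to depth-≤(k−1) arguments, giving N_k = 4 + N_{k-1}^3.
N_0 = 4
N_1 = 4 + 4^3 = 68
N_2 = 4 + 68^3 = 314436

314436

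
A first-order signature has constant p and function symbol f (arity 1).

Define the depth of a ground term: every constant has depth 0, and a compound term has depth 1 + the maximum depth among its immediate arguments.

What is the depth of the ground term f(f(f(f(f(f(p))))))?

depth(f(p)) = 1 + depth(p) = 1 + 0 = 1
depth(f(f(p))) = 1 + depth(f(p)) = 1 + 1 = 2
depth(f(f(f(p)))) = 1 + depth(f(f(p))) = 1 + 2 = 3
depth(f(f(f(f(p))))) = 1 + depth(f(f(f(p)))) = 1 + 3 = 4
depth(f(f(f(f(f(p)))))) = 1 + depth(f(f(f(f(p))))) = 1 + 4 = 5
depth(f(f(f(f(f(f(p))))))) = 1 + depth(f(f(f(f(f(p)))))) = 1 + 5 = 6

6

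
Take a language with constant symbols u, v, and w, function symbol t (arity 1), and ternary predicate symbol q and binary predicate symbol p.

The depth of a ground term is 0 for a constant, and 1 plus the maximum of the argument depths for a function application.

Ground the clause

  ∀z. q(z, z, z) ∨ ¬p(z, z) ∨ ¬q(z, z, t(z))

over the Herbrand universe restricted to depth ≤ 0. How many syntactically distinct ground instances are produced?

3

Ground terms of depth ≤ 0:
  Let N_k = |{terms of depth ≤ k}|. Then N_0 = 3 and N_k = 3 + N_{k-1} for k ≥ 1 (one summand per function symbol, arity giving the exponent).
  N_0 = 3
So there are 3 ground terms available for substitution.
The variable z ranges independently over the available ground terms, and distinct assignments produce distinct instances.
Number of ground instances = 3.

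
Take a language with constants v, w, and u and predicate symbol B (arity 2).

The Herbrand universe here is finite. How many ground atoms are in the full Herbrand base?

9

With no function symbols, the Herbrand universe is just the 3 constants.
Ground atoms per predicate: B: 3^2 = 9.
Herbrand base size = 9 = 9.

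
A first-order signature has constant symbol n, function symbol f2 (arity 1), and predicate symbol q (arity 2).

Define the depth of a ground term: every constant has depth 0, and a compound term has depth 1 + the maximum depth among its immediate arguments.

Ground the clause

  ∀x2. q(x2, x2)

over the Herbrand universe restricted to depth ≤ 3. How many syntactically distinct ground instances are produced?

Ground terms of depth ≤ 3:
  Write N_k for the number of ground terms of depth ≤ k. A term of depth ≤ k is either a constant or a function symbol applied to arguments of depth ≤ k−1, so N_k = 1 + N_{k-1}.
  N_0 = 1
  N_1 = 1 + 1 = 2
  N_2 = 1 + 2 = 3
  N_3 = 1 + 3 = 4
So there are 4 ground terms available for substitution.
There is 1 variable to instantiate (x2),  occurring in at least one literal, so different choices give different ground instances.
Number of ground instances = 4.

4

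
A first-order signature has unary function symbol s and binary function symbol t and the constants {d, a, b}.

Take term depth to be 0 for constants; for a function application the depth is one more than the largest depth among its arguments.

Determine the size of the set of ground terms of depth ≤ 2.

243

Count level by level. With function symbols s/1, t/2, the terms of depth ≤ k are the 3 constants together with each function applied to depth-≤(k−1) tuples, so N_k = 3 + N_{k-1} + N_{k-1}^2.
N_0 = 3
N_1 = 3 + 3 + 3^2 = 15
N_2 = 3 + 15 + 15^2 = 243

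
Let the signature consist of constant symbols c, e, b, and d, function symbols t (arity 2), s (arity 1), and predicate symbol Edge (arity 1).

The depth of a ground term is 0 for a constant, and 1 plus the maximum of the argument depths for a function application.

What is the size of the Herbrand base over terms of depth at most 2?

604

First count ground terms of depth ≤ 2.
Count level by level. With function symbols t/2, s/1, the terms of depth ≤ k are the 4 constants together with each function applied to depth-≤(k−1) tuples, so N_k = 4 + N_{k-1}^2 + N_{k-1}.
N_0 = 4
N_1 = 4 + 4^2 + 4 = 24
N_2 = 4 + 24^2 + 24 = 604
So |H| = 604.
Each predicate of arity r yields |H|^r ground atoms (one per choice of an r-tuple from H):
  Edge: 604
Total ground atoms: 604.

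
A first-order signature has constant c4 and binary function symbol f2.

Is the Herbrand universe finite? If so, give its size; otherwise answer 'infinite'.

infinite

The signature has at least one function symbol (f2, arity 2) and at least one constant (c4).
Iterating f2 gives infinitely many distinct ground terms: c4, f2(c4, c4), f2(f2(c4, c4), f2(c4, c4)), ...
So the Herbrand universe is infinite.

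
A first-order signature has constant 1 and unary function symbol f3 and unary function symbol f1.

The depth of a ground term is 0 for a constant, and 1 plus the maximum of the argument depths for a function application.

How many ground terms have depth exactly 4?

16

Let N_k count ground terms of depth at most k. Each non-constant term of depth ≤ k is some function symbol applied to depth-≤(k−1) arguments, giving N_k = 1 + N_{k-1} + N_{k-1}.
N_0 = 1
N_1 = 1 + 1 + 1 = 3
N_2 = 1 + 3 + 3 = 7
N_3 = 1 + 7 + 7 = 15
N_4 = 1 + 15 + 15 = 31
Terms of depth exactly 4: N_4 − N_3 = 31 − 15 = 16.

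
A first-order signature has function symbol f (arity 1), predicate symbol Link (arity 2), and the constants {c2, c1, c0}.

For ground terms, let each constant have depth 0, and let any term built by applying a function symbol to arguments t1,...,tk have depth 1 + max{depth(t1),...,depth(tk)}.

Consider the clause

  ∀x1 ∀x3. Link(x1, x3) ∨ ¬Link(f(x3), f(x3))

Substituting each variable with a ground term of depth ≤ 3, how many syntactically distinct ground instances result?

144

Ground terms of depth ≤ 3:
  Let N_k = |{terms of depth ≤ k}|. Then N_0 = 3 and N_k = 3 + N_{k-1} for k ≥ 1 (one summand per function symbol, arity giving the exponent).
  N_0 = 3
  N_1 = 3 + 3 = 6
  N_2 = 3 + 6 = 9
  N_3 = 3 + 9 = 12
  Explicitly: c2, c1, c0, f(c2), f(c1), f(c0), f(f(c2)), f(f(c1)), f(f(c0)), f(f(f(c2))), f(f(f(c1))), f(f(f(c0))).
So there are 12 ground terms available for substitution.
The clause has 2 distinct variables (x1, x3), each appearing in the body. In the free term algebra distinct substitutions yield syntactically distinct ground instances.
Number of ground instances = 12^2 = 144.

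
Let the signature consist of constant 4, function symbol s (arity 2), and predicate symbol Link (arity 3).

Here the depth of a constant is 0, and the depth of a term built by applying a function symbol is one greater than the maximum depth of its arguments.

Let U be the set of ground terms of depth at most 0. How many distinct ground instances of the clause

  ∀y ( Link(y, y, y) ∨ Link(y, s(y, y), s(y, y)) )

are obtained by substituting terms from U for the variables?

1

Ground terms of depth ≤ 0:
  Count level by level. With function symbols s/2, the terms of depth ≤ k are the 1 constant together with each function applied to depth-≤(k−1) tuples, so N_k = 1 + N_{k-1}^2.
  N_0 = 1
So there is exactly 1 ground term available for substitution.
The variable y ranges independently over the available ground terms, and distinct assignments produce distinct instances.
Number of ground instances = 1.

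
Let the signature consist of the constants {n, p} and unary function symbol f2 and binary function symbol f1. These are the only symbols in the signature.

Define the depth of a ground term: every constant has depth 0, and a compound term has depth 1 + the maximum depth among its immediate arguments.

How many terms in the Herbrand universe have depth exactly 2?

66

Let N_k count ground terms of depth at most k. Each non-constant term of depth ≤ k is some function symbol applied to depth-≤(k−1) arguments, giving N_k = 2 + N_{k-1} + N_{k-1}^2.
N_0 = 2
N_1 = 2 + 2 + 2^2 = 8
N_2 = 2 + 8 + 8^2 = 74
Terms of depth exactly 2: N_2 − N_1 = 74 − 8 = 66.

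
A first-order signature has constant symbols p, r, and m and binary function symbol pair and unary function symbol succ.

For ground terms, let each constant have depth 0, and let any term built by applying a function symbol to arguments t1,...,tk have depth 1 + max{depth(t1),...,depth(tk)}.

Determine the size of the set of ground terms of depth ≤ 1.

If N_k denotes the number of depth-≤k ground terms, the 3 constants give N_0 = 3, and each function symbol of arity r contributes N_{k-1}^r new terms at level k: N_k = 3 + N_{k-1}^2 + N_{k-1}.
N_0 = 3
N_1 = 3 + 3^2 + 3 = 15

15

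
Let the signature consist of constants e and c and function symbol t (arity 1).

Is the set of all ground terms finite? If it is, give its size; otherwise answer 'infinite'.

infinite

The signature has at least one function symbol (t, arity 1) and at least one constant (e).
Iterating t gives infinitely many distinct ground terms: e, t(e), t(t(e)), ...
So the Herbrand universe is infinite.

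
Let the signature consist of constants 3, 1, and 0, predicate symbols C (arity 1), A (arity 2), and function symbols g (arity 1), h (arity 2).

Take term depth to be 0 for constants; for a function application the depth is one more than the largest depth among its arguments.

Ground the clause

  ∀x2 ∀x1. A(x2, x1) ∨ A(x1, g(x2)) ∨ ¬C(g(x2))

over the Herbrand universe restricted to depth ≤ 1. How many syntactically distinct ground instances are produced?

225

Ground terms of depth ≤ 1:
  Count level by level. With function symbols g/1, h/2, the terms of depth ≤ k are the 3 constants together with each function applied to depth-≤(k−1) tuples, so N_k = 3 + N_{k-1} + N_{k-1}^2.
  N_0 = 3
  N_1 = 3 + 3 + 3^2 = 15
So there are 15 ground terms available for substitution.
The body mentions every one of the 2 quantified variables; since ground terms form a free algebra, no two substitutions collapse to the same formula.
Number of ground instances = 15^2 = 225.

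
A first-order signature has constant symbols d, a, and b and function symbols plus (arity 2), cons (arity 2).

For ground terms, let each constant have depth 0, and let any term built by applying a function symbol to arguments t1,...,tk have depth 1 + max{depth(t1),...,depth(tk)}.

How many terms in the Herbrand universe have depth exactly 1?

18

Count level by level. With function symbols plus/2, cons/2, the terms of depth ≤ k are the 3 constants together with each function applied to depth-≤(k−1) tuples, so N_k = 3 + N_{k-1}^2 + N_{k-1}^2.
N_0 = 3
N_1 = 3 + 3^2 + 3^2 = 21
Terms of depth exactly 1: N_1 − N_0 = 21 − 3 = 18.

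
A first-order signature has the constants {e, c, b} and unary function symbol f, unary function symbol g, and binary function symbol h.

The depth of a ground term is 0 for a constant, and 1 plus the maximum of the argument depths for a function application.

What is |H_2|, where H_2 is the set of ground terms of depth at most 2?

363

Let N_k count ground terms of depth at most k. Each non-constant term of depth ≤ k is some function symbol applied to depth-≤(k−1) arguments, giving N_k = 3 + N_{k-1} + N_{k-1} + N_{k-1}^2.
N_0 = 3
N_1 = 3 + 3 + 3 + 3^2 = 18
N_2 = 3 + 18 + 18 + 18^2 = 363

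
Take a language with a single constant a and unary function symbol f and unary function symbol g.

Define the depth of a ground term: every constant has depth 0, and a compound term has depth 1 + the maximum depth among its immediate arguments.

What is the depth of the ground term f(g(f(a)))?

depth(f(a)) = 1 + depth(a) = 1 + 0 = 1
depth(g(f(a))) = 1 + depth(f(a)) = 1 + 1 = 2
depth(f(g(f(a)))) = 1 + depth(g(f(a))) = 1 + 2 = 3

3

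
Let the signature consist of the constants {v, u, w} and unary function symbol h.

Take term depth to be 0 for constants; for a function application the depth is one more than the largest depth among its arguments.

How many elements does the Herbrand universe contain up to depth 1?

6

Count level by level. With function symbols h/1, the terms of depth ≤ k are the 3 constants together with each function applied to depth-≤(k−1) tuples, so N_k = 3 + N_{k-1}.
N_0 = 3
N_1 = 3 + 3 = 6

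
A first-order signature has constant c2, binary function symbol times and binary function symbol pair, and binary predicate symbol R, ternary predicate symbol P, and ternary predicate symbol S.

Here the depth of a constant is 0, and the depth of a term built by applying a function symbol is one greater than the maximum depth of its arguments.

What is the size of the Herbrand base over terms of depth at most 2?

First count ground terms of depth ≤ 2.
If N_k denotes the number of depth-≤k ground terms, the 1 constant gives N_0 = 1, and each function symbol of arity r contributes N_{k-1}^r new terms at level k: N_k = 1 + N_{k-1}^2 + N_{k-1}^2.
N_0 = 1
N_1 = 1 + 1^2 + 1^2 = 3
N_2 = 1 + 3^2 + 3^2 = 19
So |H| = 19.
For each predicate symbol, the number of ground atoms is |H| raised to its arity; summing:
  R: 19^2 = 361;  P: 19^3 = 6859;  S: 19^3 = 6859
Total ground atoms: 361 + 6859 + 6859 = 14079.

14079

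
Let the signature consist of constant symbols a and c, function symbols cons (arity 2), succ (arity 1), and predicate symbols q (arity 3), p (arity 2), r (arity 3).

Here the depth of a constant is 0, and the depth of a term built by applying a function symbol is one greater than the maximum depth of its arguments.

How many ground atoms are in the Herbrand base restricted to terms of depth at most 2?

815924

First count ground terms of depth ≤ 2.
If N_k denotes the number of depth-≤k ground terms, the 2 constants give N_0 = 2, and each function symbol of arity r contributes N_{k-1}^r new terms at level k: N_k = 2 + N_{k-1}^2 + N_{k-1}.
N_0 = 2
N_1 = 2 + 2^2 + 2 = 8
N_2 = 2 + 8^2 + 8 = 74
So |H| = 74.
Each predicate of arity r yields |H|^r ground atoms (one per choice of an r-tuple from H):
  q: 74^3 = 405224;  p: 74^2 = 5476;  r: 74^3 = 405224
Total ground atoms: 405224 + 5476 + 405224 = 815924.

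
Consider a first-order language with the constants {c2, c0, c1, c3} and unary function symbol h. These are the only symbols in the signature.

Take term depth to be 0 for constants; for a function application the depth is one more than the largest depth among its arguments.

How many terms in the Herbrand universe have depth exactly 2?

4

Write N_k for the number of ground terms of depth ≤ k. A term of depth ≤ k is either a constant or a function symbol applied to arguments of depth ≤ k−1, so N_k = 4 + N_{k-1}.
N_0 = 4
N_1 = 4 + 4 = 8
N_2 = 4 + 8 = 12
Terms of depth exactly 2: N_2 − N_1 = 12 − 8 = 4.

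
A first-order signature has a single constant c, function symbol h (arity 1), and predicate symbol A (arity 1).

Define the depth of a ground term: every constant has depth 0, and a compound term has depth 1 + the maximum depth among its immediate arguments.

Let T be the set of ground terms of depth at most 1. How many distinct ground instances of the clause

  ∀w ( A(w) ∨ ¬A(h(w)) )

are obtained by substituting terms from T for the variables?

Ground terms of depth ≤ 1:
  Let N_k = |{terms of depth ≤ k}|. Then N_0 = 1 and N_k = 1 + N_{k-1} for k ≥ 1 (one summand per function symbol, arity giving the exponent).
  N_0 = 1
  N_1 = 1 + 1 = 2
  Explicitly: c, h(c).
So there are 2 ground terms available for substitution.
The clause has 1 distinct variable (w), which appears in the body. In the free term algebra distinct substitutions yield syntactically distinct ground instances.
Number of ground instances = 2.

2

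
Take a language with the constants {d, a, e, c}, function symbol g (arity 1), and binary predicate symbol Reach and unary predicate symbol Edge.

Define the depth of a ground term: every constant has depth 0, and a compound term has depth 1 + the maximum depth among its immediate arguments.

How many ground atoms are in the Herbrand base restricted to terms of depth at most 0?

First count ground terms of depth ≤ 0.
If N_k denotes the number of depth-≤k ground terms, the 4 constants give N_0 = 4, and each function symbol of arity r contributes N_{k-1}^r new terms at level k: N_k = 4 + N_{k-1}.
N_0 = 4
Explicitly: d, a, e, c.
So |H| = 4.
A ground atom is a predicate applied to a tuple of terms from H, so the count is the sum over predicates of |H|^arity:
  Reach: 4^2 = 16;  Edge: 4
Total ground atoms: 16 + 4 = 20.

20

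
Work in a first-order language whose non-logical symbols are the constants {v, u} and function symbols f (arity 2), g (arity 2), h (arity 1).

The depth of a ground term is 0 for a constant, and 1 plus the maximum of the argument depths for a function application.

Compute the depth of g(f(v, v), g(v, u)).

depth(f(v, v)) = 1 + max(0, 0) = 1
depth(g(v, u)) = 1 + max(0, 0) = 1
depth(g(f(v, v), g(v, u))) = 1 + max(1, 1) = 2

2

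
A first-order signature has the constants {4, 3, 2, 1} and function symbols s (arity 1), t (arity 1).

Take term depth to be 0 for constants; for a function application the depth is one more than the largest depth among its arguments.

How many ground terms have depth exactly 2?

If N_k denotes the number of depth-≤k ground terms, the 4 constants give N_0 = 4, and each function symbol of arity r contributes N_{k-1}^r new terms at level k: N_k = 4 + N_{k-1} + N_{k-1}.
N_0 = 4
N_1 = 4 + 4 + 4 = 12
N_2 = 4 + 12 + 12 = 28
Terms of depth exactly 2: N_2 − N_1 = 28 − 12 = 16.

16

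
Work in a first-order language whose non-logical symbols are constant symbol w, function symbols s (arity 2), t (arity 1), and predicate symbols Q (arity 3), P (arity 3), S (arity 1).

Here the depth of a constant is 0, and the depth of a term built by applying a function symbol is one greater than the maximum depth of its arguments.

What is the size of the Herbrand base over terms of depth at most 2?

4407

First count ground terms of depth ≤ 2.
Let N_k = |{terms of depth ≤ k}|. Then N_0 = 1 and N_k = 1 + N_{k-1}^2 + N_{k-1} for k ≥ 1 (one summand per function symbol, arity giving the exponent).
N_0 = 1
N_1 = 1 + 1^2 + 1 = 3
N_2 = 1 + 3^2 + 3 = 13
So |H| = 13.
Each predicate of arity r yields |H|^r ground atoms (one per choice of an r-tuple from H):
  Q: 13^3 = 2197;  P: 13^3 = 2197;  S: 13
Total ground atoms: 2197 + 2197 + 13 = 4407.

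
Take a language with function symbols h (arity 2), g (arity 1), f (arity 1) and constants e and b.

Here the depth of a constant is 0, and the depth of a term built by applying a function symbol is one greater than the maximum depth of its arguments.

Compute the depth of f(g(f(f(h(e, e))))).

5

depth(h(e, e)) = 1 + max(0, 0) = 1
depth(f(h(e, e))) = 1 + depth(h(e, e)) = 1 + 1 = 2
depth(f(f(h(e, e)))) = 1 + depth(f(h(e, e))) = 1 + 2 = 3
depth(g(f(f(h(e, e))))) = 1 + depth(f(f(h(e, e)))) = 1 + 3 = 4
depth(f(g(f(f(h(e, e)))))) = 1 + depth(g(f(f(h(e, e))))) = 1 + 4 = 5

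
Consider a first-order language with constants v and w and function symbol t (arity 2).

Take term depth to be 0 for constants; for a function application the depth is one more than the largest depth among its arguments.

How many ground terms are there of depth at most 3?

If N_k denotes the number of depth-≤k ground terms, the 2 constants give N_0 = 2, and each function symbol of arity r contributes N_{k-1}^r new terms at level k: N_k = 2 + N_{k-1}^2.
N_0 = 2
N_1 = 2 + 2^2 = 6
N_2 = 2 + 6^2 = 38
N_3 = 2 + 38^2 = 1446

1446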